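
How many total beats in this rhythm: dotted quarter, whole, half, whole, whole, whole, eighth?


Step by step:
Beat values:
  dotted quarter = 1.5 beats
  whole = 4 beats
  half = 2 beats
  whole = 4 beats
  whole = 4 beats
  whole = 4 beats
  eighth = 0.5 beats
Sum = 1.5 + 4 + 2 + 4 + 4 + 4 + 0.5
= 20 beats


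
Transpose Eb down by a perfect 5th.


Working:
perfect 5th: 5 letter names, 7 semitones
Letter: E - 4 → A
Pitch: Eb - 7 semitones, spelled as an A → Ab
= Ab


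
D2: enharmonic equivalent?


Enharmonic notes sound the same pitch but are spelled with different letter names
D and Ebb name the same pitch class
= Ebb2


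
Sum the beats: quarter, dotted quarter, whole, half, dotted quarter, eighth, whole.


Solution.
Beat values:
  quarter = 1 beat
  dotted quarter = 1.5 beats
  whole = 4 beats
  half = 2 beats
  dotted quarter = 1.5 beats
  eighth = 0.5 beats
  whole = 4 beats
Sum = 1 + 1.5 + 4 + 2 + 1.5 + 0.5 + 4
= 14.5 beats


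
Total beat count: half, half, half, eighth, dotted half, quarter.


Working:
Beat values:
  half = 2 beats
  half = 2 beats
  half = 2 beats
  eighth = 0.5 beats
  dotted half = 3 beats
  quarter = 1 beat
Sum = 2 + 2 + 2 + 0.5 + 3 + 1
= 10.5 beats


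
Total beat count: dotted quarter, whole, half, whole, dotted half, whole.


Let's work it out.
Beat values:
  dotted quarter = 1.5 beats
  whole = 4 beats
  half = 2 beats
  whole = 4 beats
  dotted half = 3 beats
  whole = 4 beats
Sum = 1.5 + 4 + 2 + 4 + 3 + 4
= 18.5 beats


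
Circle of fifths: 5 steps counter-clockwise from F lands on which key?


Solution.
Each counter-clockwise step moves down a perfect 5th (= up a perfect 4th)
From F: F → Bb → Eb → Ab → Db → F#/Gb
= F#/Gb


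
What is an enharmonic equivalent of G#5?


Enharmonic notes sound the same pitch but are spelled with different letter names
G# and Ab name the same pitch class
= Ab5


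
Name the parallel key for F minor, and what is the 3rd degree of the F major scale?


Parallel keys share the same tonic but differ in mode
F minor → parallel is F major
F major scale: F G A Bb C D E
= F major; 3rd degree = A


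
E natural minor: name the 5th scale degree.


Natural minor scale pattern: W-H-W-W-H-W-W (2-1-2-2-1-2-2 semitones)
Starting from E:
  E + 2 semitones → F#
  F# + 1 semitone → G
  G + 2 semitones → A
  A + 2 semitones → B
  B + 1 semitone → C
  C + 2 semitones → D
  D + 2 semitones → E
Scale: E F# G A B C D
Degree 5 = B


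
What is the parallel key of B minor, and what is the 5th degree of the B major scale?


Step by step:
Parallel keys share the same tonic but differ in mode
B minor → parallel is B major
B major scale: B C# D# E F# G# A#
= B major; 5th degree = F#


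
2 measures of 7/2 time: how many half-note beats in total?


Let's work it out.
Time signature 7/2: the bottom number 2 means the half note gets one count
The top number 7 means 7 half-note beats per measure
Total = 7 × 2 measures
= 14 half-note beats


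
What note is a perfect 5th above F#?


Reasoning:
A 5th spans 5 letter names, so from F we land on C
A perfect 5th = 7 semitones above F#
Spell C at that pitch: C#
= C#


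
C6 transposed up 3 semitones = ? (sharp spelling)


Step by step:
C6: chromatic position 0 in octave 6 → absolute = 6×12 + 0 = 72
Transpose up 3: 72 + 3 = 75
75 = 6×12 + 3 → D# in octave 6
Result = D#6


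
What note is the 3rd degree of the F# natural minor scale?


Working:
Natural minor scale pattern: W-H-W-W-H-W-W (2-1-2-2-1-2-2 semitones)
Starting from F#:
  F# + 2 semitones → G#
  G# + 1 semitone → A
  A + 2 semitones → B
  B + 2 semitones → C#
  C# + 1 semitone → D
  D + 2 semitones → E
  E + 2 semitones → F#
Scale: F# G# A B C# D E
Degree 3 = A


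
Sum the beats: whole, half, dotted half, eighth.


Step by step:
Beat values:
  whole = 4 beats
  half = 2 beats
  dotted half = 3 beats
  eighth = 0.5 beats
Sum = 4 + 2 + 3 + 0.5
= 9.5 beats


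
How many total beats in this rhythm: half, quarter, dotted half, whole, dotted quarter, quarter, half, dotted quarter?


Solution.
Beat values:
  half = 2 beats
  quarter = 1 beat
  dotted half = 3 beats
  whole = 4 beats
  dotted quarter = 1.5 beats
  quarter = 1 beat
  half = 2 beats
  dotted quarter = 1.5 beats
Sum = 2 + 1 + 3 + 4 + 1.5 + 1 + 2 + 1.5
= 16 beats


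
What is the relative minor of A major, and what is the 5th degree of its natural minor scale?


The relative minor shares the major's key signature and starts on its 6th degree
6th degree = a major 6th above the tonic; a major 6th above A is F#
→ relative minor of A major is F# minor
F# natural minor scale: F# G# A B C# D E
= F# minor; 5th degree = C#


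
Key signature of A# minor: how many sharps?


Working:
Sharp minor keys follow the circle of fifths: A(0), E(1), B(2), F#(3), C#(4), G#(5), D#(6), A#(7)
A# minor has 7 sharps
Order of sharps: F# C# G# D# A# E# B# → first 7: F#, C#, G#, D#, A#, E#, B#
= 7 sharps


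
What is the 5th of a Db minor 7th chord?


Let's work it out.
Minor 7th chord = root + minor 3rd + perfect 5th + minor 7th
Seventh chords stack in thirds, so the letter names are D-F-A-C
Root: Db
Minor 3rd above Db: Fb
Perfect 5th above Db: Ab
Minor 7th above Db: Cb
The 5th = Ab


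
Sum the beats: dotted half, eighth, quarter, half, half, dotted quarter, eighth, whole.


Reasoning:
Beat values:
  dotted half = 3 beats
  eighth = 0.5 beats
  quarter = 1 beat
  half = 2 beats
  half = 2 beats
  dotted quarter = 1.5 beats
  eighth = 0.5 beats
  whole = 4 beats
Sum = 3 + 0.5 + 1 + 2 + 2 + 1.5 + 0.5 + 4
= 14.5 beats


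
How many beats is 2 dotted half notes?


Let's work it out.
Base half note = 2 beats
Dot 1 adds half the previous value: +1
One dotted half = 2 + 1 = 3
2 of them = 2 × 3 = 6
= 6 beats


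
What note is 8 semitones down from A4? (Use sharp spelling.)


Working:
A4: chromatic position 9 in octave 4 → absolute = 4×12 + 9 = 57
Transpose down 8: 57 - 8 = 49
49 = 4×12 + 1 → C# in octave 4
Result = C#4


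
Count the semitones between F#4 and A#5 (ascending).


Absolute semitone position = octave×12 + chromatic position
F#4: 4×12 + 6 = 54
A#5: 5×12 + 10 = 70
Difference = 70 - 54 = 16
= 16 semitones


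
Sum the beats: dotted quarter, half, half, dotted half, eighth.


Let's work it out.
Beat values:
  dotted quarter = 1.5 beats
  half = 2 beats
  half = 2 beats
  dotted half = 3 beats
  eighth = 0.5 beats
Sum = 1.5 + 2 + 2 + 3 + 0.5
= 9 beats


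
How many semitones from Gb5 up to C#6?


Solution.
Absolute semitone position = octave×12 + chromatic position
Gb5: 5×12 + 6 = 66
C#6: 6×12 + 1 = 73
Difference = 73 - 66 = 7
= 7 semitones


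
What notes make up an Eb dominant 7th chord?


Dominant 7th chord = root + major 3rd + perfect 5th + minor 7th
Seventh chords stack in thirds, so the letter names are E-G-B-D
Root: Eb
Major 3rd above Eb: G
Perfect 5th above Eb: Bb
Minor 7th above Eb: Db
Chord = Eb G Bb Db


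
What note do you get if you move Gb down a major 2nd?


Solution.
major 2nd: 2 letter names, 2 semitones
Letter: G - 1 → F
Pitch: Gb - 2 semitones, spelled as an F → Fb
= Fb


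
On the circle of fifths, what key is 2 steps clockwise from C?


Step by step:
Each clockwise step on the circle of fifths moves up a perfect 5th
From C: C → G → D
= D


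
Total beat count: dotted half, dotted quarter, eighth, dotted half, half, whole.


Reasoning:
Beat values:
  dotted half = 3 beats
  dotted quarter = 1.5 beats
  eighth = 0.5 beats
  dotted half = 3 beats
  half = 2 beats
  whole = 4 beats
Sum = 3 + 1.5 + 0.5 + 3 + 2 + 4
= 14 beats


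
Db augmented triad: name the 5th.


Augmented triad = root + major 3rd (4 semitones) + augmented 5th (8 semitones)
A triad on Db stacks thirds, so the chord tones use letter names D-F-A
Root: Db
Major 3rd above Db: F
Augmented 5th above Db: A
The 5th = A


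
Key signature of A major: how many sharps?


Sharp major keys follow the circle of fifths: C(0), G(1), D(2), A(3), E(4), B(5), F#(6), C#(7)
A major has 3 sharps
Order of sharps: F# C# G# D# A# E# B# → first 3: F#, C#, G#
= 3 sharps


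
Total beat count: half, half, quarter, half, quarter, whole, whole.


Step by step:
Beat values:
  half = 2 beats
  half = 2 beats
  quarter = 1 beat
  half = 2 beats
  quarter = 1 beat
  whole = 4 beats
  whole = 4 beats
Sum = 2 + 2 + 1 + 2 + 1 + 4 + 4
= 16 beats


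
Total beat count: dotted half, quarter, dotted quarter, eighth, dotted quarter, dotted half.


Beat values:
  dotted half = 3 beats
  quarter = 1 beat
  dotted quarter = 1.5 beats
  eighth = 0.5 beats
  dotted quarter = 1.5 beats
  dotted half = 3 beats
Sum = 3 + 1 + 1.5 + 0.5 + 1.5 + 3
= 10.5 beats


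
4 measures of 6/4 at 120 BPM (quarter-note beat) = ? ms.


Quarter-note beat duration = 60000 / 120 ms
Beats per measure (6/4) = 6
One measure = 6 × 60000 / 120 = 360000 / 120 ms
4 measures = 4 × 360000 / 120 = 1440000 / 120
= 12000.0 ms


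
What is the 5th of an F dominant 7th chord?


Dominant 7th chord = root + major 3rd + perfect 5th + minor 7th
Seventh chords stack in thirds, so the letter names are F-A-C-E
Root: F
Major 3rd above F: A
Perfect 5th above F: C
Minor 7th above F: Eb
The 5th = C


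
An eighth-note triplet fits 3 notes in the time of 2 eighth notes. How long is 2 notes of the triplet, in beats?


Triplet: 3 notes occupy the space of 2 eighth notes
Space = 2 × 1/2 = 1 beat
Each triplet note = 1 / 3 = 1/3 beats
2 notes = 2 × 1/3 = 2/3
= 2/3 beats


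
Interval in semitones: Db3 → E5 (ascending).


Absolute semitone position = octave×12 + chromatic position
Db3: 3×12 + 1 = 37
E5: 5×12 + 4 = 64
Difference = 64 - 37 = 27
= 27 semitones


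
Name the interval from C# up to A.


Letter names: C → A spans 6 letter names → a 6th
Semitones: C# → A = 8 half-steps
A 6th of 8 semitones is a minor 6th
= minor 6th


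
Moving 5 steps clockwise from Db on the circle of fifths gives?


Each clockwise step on the circle of fifths moves up a perfect 5th
From Db: Db → Ab → Eb → Bb → F → C
= C


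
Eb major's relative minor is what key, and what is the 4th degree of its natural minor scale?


Working:
The relative minor shares the major's key signature and starts on its 6th degree
6th degree = a major 6th above the tonic; a major 6th above Eb is C
→ relative minor of Eb major is C minor
C natural minor scale: C D Eb F G Ab Bb
= C minor; 4th degree = F


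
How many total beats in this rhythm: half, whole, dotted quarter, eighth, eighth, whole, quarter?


Step by step:
Beat values:
  half = 2 beats
  whole = 4 beats
  dotted quarter = 1.5 beats
  eighth = 0.5 beats
  eighth = 0.5 beats
  whole = 4 beats
  quarter = 1 beat
Sum = 2 + 4 + 1.5 + 0.5 + 0.5 + 4 + 1
= 13.5 beats


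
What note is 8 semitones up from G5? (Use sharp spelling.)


G5: chromatic position 7 in octave 5 → absolute = 5×12 + 7 = 67
Transpose up 8: 67 + 8 = 75
75 = 6×12 + 3 → D# in octave 6
Result = D#6


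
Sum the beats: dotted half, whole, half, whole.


Step by step:
Beat values:
  dotted half = 3 beats
  whole = 4 beats
  half = 2 beats
  whole = 4 beats
Sum = 3 + 4 + 2 + 4
= 13 beats


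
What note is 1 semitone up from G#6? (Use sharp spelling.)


G#6: chromatic position 8 in octave 6 → absolute = 6×12 + 8 = 80
Transpose up 1: 80 + 1 = 81
81 = 6×12 + 9 → A in octave 6
Result = A6


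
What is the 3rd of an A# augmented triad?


Solution.
Augmented triad = root + major 3rd (4 semitones) + augmented 5th (8 semitones)
A triad on A# stacks thirds, so the chord tones use letter names A-C-E
Root: A#
Major 3rd above A#: C##
Augmented 5th above A#: E##
The 3rd = C##


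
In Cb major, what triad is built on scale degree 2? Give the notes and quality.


Cb major scale: Cb Db Eb Fb Gb Ab Bb
Diatonic triad on degree 2 stacks scale notes 2, 4, 6: Db Fb Ab
Db→Fb = 3 semitones; Db→Ab = 7 semitones → minor triad
= Db Fb Ab (minor)


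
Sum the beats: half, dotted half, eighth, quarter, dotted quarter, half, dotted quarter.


Beat values:
  half = 2 beats
  dotted half = 3 beats
  eighth = 0.5 beats
  quarter = 1 beat
  dotted quarter = 1.5 beats
  half = 2 beats
  dotted quarter = 1.5 beats
Sum = 2 + 3 + 0.5 + 1 + 1.5 + 2 + 1.5
= 11.5 beats


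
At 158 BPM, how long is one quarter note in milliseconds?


Solution.
One quarter-note beat = 60000 / BPM = 60000 / 158 ms
Duration = 60000 / 158
= 379.7 ms


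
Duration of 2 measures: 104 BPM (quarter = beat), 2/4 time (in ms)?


Step by step:
Quarter-note beat duration = 60000 / 104 ms
Beats per measure (2/4) = 2
One measure = 2 × 60000 / 104 = 120000 / 104 ms
2 measures = 2 × 120000 / 104 = 240000 / 104
= 2307.7 ms


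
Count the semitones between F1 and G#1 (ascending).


Solution.
Absolute semitone position = octave×12 + chromatic position
F1: 1×12 + 5 = 17
G#1: 1×12 + 8 = 20
Difference = 20 - 17 = 3
= 3 semitones


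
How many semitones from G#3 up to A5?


Working:
Absolute semitone position = octave×12 + chromatic position
G#3: 3×12 + 8 = 44
A5: 5×12 + 9 = 69
Difference = 69 - 44 = 25
= 25 semitones


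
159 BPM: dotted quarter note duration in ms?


Step by step:
One quarter-note beat = 60000 / BPM = 60000 / 159 ms
Dotted quarter note = 3/2 × quarter note
Duration = 3/2 × 60000 / 159 = 90000 / 159
= 566.0 ms


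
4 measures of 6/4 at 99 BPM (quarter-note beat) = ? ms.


Quarter-note beat duration = 60000 / 99 ms
Beats per measure (6/4) = 6
One measure = 6 × 60000 / 99 = 360000 / 99 ms
4 measures = 4 × 360000 / 99 = 1440000 / 99
= 14545.5 ms


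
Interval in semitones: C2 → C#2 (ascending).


Solution.
Absolute semitone position = octave×12 + chromatic position
C2: 2×12 + 0 = 24
C#2: 2×12 + 1 = 25
Difference = 25 - 24 = 1
= 1 semitone


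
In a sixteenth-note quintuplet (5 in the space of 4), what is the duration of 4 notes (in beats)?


Solution.
Quintuplet: 5 notes occupy the space of 4 sixteenth notes
Space = 4 × 1/4 = 1 beat
Each quintuplet note = 1 / 5 = 1/5 beats
4 notes = 4 × 1/5 = 4/5
= 4/5 beats


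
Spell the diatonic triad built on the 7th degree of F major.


Let's work it out.
F major scale: F G A Bb C D E
Diatonic triad on degree 7 stacks scale notes 7, 2, 4: E G Bb
E→G = 3 semitones; E→Bb = 6 semitones → diminished triad
= E G Bb (diminished)


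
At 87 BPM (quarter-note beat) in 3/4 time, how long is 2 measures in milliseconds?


Quarter-note beat duration = 60000 / 87 ms
Beats per measure (3/4) = 3
One measure = 3 × 60000 / 87 = 180000 / 87 ms
2 measures = 2 × 180000 / 87 = 360000 / 87
= 4137.9 ms


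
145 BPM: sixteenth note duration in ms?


One quarter-note beat = 60000 / BPM = 60000 / 145 ms
Sixteenth note = 1/4 × quarter note
Duration = 1/4 × 60000 / 145 = 15000 / 145
= 103.4 ms


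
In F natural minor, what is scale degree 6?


Natural minor scale pattern: W-H-W-W-H-W-W (2-1-2-2-1-2-2 semitones)
Starting from F:
  F + 2 semitones → G
  G + 1 semitone → Ab
  Ab + 2 semitones → Bb
  Bb + 2 semitones → C
  C + 1 semitone → Db
  Db + 2 semitones → Eb
  Eb + 2 semitones → F
Scale: F G Ab Bb C Db Eb
Degree 6 = Db


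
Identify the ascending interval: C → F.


Solution.
Letter names: C → F spans 4 letter names → a 4th
Semitones: C → F = 5 half-steps
A 4th of 5 semitones is a perfect 4th
= perfect 4th


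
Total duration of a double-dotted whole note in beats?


Base whole note = 4 beats
Dot 1 adds half the previous value: +2
Dot 2 adds half the previous value: +1
One double-dotted whole = 4 + 2 + 1 = 7
= 7 beats


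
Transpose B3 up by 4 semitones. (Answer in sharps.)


Reasoning:
B3: chromatic position 11 in octave 3 → absolute = 3×12 + 11 = 47
Transpose up 4: 47 + 4 = 51
51 = 4×12 + 3 → D# in octave 4
Result = D#4


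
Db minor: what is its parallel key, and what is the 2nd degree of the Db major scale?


Parallel keys share the same tonic but differ in mode
Db minor → parallel is Db major
Db major scale: Db Eb F Gb Ab Bb C
= Db major; 2nd degree = Eb


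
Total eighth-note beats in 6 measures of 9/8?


Step by step:
Time signature 9/8: the bottom number 8 means the eighth note gets one count
The top number 9 means 9 eighth-note beats per measure
Total = 9 × 6 measures
= 54 eighth-note beats


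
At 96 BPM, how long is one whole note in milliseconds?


One quarter-note beat = 60000 / BPM = 60000 / 96 ms
Whole note = 4 × quarter note
Duration = 4 × 60000 / 96 = 240000 / 96
= 2500.0 ms


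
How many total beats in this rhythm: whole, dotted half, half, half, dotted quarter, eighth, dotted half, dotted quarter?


Beat values:
  whole = 4 beats
  dotted half = 3 beats
  half = 2 beats
  half = 2 beats
  dotted quarter = 1.5 beats
  eighth = 0.5 beats
  dotted half = 3 beats
  dotted quarter = 1.5 beats
Sum = 4 + 3 + 2 + 2 + 1.5 + 0.5 + 3 + 1.5
= 17.5 beats


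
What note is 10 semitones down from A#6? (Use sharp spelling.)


Working:
A#6: chromatic position 10 in octave 6 → absolute = 6×12 + 10 = 82
Transpose down 10: 82 - 10 = 72
72 = 6×12 + 0 → C in octave 6
Result = C6


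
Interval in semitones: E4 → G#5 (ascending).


Step by step:
Absolute semitone position = octave×12 + chromatic position
E4: 4×12 + 4 = 52
G#5: 5×12 + 8 = 68
Difference = 68 - 52 = 16
= 16 semitones


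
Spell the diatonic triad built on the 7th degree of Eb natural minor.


Step by step:
Eb natural minor scale: Eb F Gb Ab Bb Cb Db
Diatonic triad on degree 7 stacks scale notes 7, 2, 4: Db F Ab
Db→F = 4 semitones; Db→Ab = 7 semitones → major triad
= Db F Ab (major)


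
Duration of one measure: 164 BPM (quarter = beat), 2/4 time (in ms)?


Solution.
Quarter-note beat duration = 60000 / 164 ms
Beats per measure (2/4) = 2
One measure = 2 × 60000 / 164 = 120000 / 164 ms
= 731.7 ms


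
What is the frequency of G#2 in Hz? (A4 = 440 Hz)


Reasoning:
f = 440 × 2^(n/12) where n = semitones from A4
G#2: -25 semitones from A4
f = 440 × 2^(-25/12)
f = 103.83 Hz


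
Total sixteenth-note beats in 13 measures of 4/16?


Step by step:
Time signature 4/16: the bottom number 16 means the sixteenth note gets one count
The top number 4 means 4 sixteenth-note beats per measure
Total = 4 × 13 measures
= 52 sixteenth-note beats


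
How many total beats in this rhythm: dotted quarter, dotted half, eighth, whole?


Let's work it out.
Beat values:
  dotted quarter = 1.5 beats
  dotted half = 3 beats
  eighth = 0.5 beats
  whole = 4 beats
Sum = 1.5 + 3 + 0.5 + 4
= 9 beats


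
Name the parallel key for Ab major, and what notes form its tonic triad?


Solution.
Parallel keys share the same tonic but differ in mode
Ab major → parallel is Ab minor
Tonic triad of Ab minor = Ab Cb Eb
= Ab minor; triad = Ab Cb Eb


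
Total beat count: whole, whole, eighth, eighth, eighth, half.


Working:
Beat values:
  whole = 4 beats
  whole = 4 beats
  eighth = 0.5 beats
  eighth = 0.5 beats
  eighth = 0.5 beats
  half = 2 beats
Sum = 4 + 4 + 0.5 + 0.5 + 0.5 + 2
= 11.5 beats


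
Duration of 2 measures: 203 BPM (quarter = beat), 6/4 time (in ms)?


Working:
Quarter-note beat duration = 60000 / 203 ms
Beats per measure (6/4) = 6
One measure = 6 × 60000 / 203 = 360000 / 203 ms
2 measures = 2 × 360000 / 203 = 720000 / 203
= 3546.8 ms


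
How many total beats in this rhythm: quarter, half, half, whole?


Let's work it out.
Beat values:
  quarter = 1 beat
  half = 2 beats
  half = 2 beats
  whole = 4 beats
Sum = 1 + 2 + 2 + 4
= 9 beats


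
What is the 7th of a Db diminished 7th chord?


Diminished 7th chord = root + minor 3rd + diminished 5th + diminished 7th
Seventh chords stack in thirds, so the letter names are D-F-A-C
Root: Db
Minor 3rd above Db: Fb
Diminished 5th above Db: Abb
Diminished 7th above Db: Cbb
The 7th = Cbb


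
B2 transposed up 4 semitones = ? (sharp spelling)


B2: chromatic position 11 in octave 2 → absolute = 2×12 + 11 = 35
Transpose up 4: 35 + 4 = 39
39 = 3×12 + 3 → D# in octave 3
Result = D#3


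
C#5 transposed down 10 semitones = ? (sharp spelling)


Working:
C#5: chromatic position 1 in octave 5 → absolute = 5×12 + 1 = 61
Transpose down 10: 61 - 10 = 51
51 = 4×12 + 3 → D# in octave 4
Result = D#4


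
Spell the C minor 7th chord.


Minor 7th chord = root + minor 3rd + perfect 5th + minor 7th
Seventh chords stack in thirds, so the letter names are C-E-G-B
Root: C
Minor 3rd above C: Eb
Perfect 5th above C: G
Minor 7th above C: Bb
Chord = C Eb G Bb


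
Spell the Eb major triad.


Step by step:
Major triad = root + major 3rd (4 semitones) + perfect 5th (7 semitones)
A triad on Eb stacks thirds, so the chord tones use letter names E-G-B
Root: Eb
Major 3rd above Eb: G
Perfect 5th above Eb: Bb
Chord = Eb G Bb


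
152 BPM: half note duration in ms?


Step by step:
One quarter-note beat = 60000 / BPM = 60000 / 152 ms
Half note = 2 × quarter note
Duration = 2 × 60000 / 152 = 120000 / 152
= 789.5 ms


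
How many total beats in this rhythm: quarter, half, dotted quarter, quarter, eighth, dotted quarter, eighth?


Beat values:
  quarter = 1 beat
  half = 2 beats
  dotted quarter = 1.5 beats
  quarter = 1 beat
  eighth = 0.5 beats
  dotted quarter = 1.5 beats
  eighth = 0.5 beats
Sum = 1 + 2 + 1.5 + 1 + 0.5 + 1.5 + 0.5
= 8 beats


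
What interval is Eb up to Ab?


Letter names: E → A spans 4 letter names → a 4th
Semitones: Eb → Ab = 5 half-steps
A 4th of 5 semitones is a perfect 4th
= perfect 4th


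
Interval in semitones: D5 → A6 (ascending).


Let's work it out.
Absolute semitone position = octave×12 + chromatic position
D5: 5×12 + 2 = 62
A6: 6×12 + 9 = 81
Difference = 81 - 62 = 19
= 19 semitones


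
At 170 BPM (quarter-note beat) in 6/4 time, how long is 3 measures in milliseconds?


Let's work it out.
Quarter-note beat duration = 60000 / 170 ms
Beats per measure (6/4) = 6
One measure = 6 × 60000 / 170 = 360000 / 170 ms
3 measures = 3 × 360000 / 170 = 1080000 / 170
= 6352.9 ms


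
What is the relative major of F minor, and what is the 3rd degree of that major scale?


Solution.
The relative major shares the key signature and is a minor 3rd above the minor tonic
A minor 3rd above F is Ab
→ relative major of F minor is Ab major
Ab major scale: Ab Bb C Db Eb F G
= Ab major; 3rd degree = C


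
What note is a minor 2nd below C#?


Step by step:
A 2nd spans 2 letter names, so from C we land on B
A minor 2nd = 1 semitone below C#
Spell B at that pitch: B#
= B#


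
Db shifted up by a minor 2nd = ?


Solution.
minor 2nd: 2 letter names, 1 semitones
Letter: D + 1 → E
Pitch: Db + 1 semitones, spelled as an E → Ebb
= Ebb


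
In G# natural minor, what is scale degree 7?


Step by step:
Natural minor scale pattern: W-H-W-W-H-W-W (2-1-2-2-1-2-2 semitones)
Starting from G#:
  G# + 2 semitones → A#
  A# + 1 semitone → B
  B + 2 semitones → C#
  C# + 2 semitones → D#
  D# + 1 semitone → E
  E + 2 semitones → F#
  F# + 2 semitones → G#
Scale: G# A# B C# D# E F#
Degree 7 = F#


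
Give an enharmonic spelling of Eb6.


Enharmonic notes sound the same pitch but are spelled with different letter names
Eb and D# name the same pitch class
= D#6


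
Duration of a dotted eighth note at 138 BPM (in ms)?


Solution.
One quarter-note beat = 60000 / BPM = 60000 / 138 ms
Dotted eighth note = 3/4 × quarter note
Duration = 3/4 × 60000 / 138 = 45000 / 138
= 326.1 ms


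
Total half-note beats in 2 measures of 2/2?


Solution.
Time signature 2/2: the bottom number 2 means the half note gets one count
The top number 2 means 2 half-note beats per measure
Total = 2 × 2 measures
= 4 half-note beats


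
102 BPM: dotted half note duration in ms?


Solution.
One quarter-note beat = 60000 / BPM = 60000 / 102 ms
Dotted half note = 3 × quarter note
Duration = 3 × 60000 / 102 = 180000 / 102
= 1764.7 ms


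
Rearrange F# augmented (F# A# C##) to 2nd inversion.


Root position: F# A# C##
2nd inversion: move root and 3rd up an octave
Bass note: C##
Notes (bottom to top) = C## F# A#


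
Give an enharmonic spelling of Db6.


Working:
Enharmonic notes sound the same pitch but are spelled with different letter names
Db and C# name the same pitch class
= C#6


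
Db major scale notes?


Major scale pattern: W-W-H-W-W-W-H (2-2-1-2-2-2-1 semitones)
Starting from Db:
  Db + 2 semitones → Eb
  Eb + 2 semitones → F
  F + 1 semitone → Gb
  Gb + 2 semitones → Ab
  Ab + 2 semitones → Bb
  Bb + 2 semitones → C
  C + 1 semitone → Db
Scale = Db Eb F Gb Ab Bb C


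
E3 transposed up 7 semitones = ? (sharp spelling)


E3: chromatic position 4 in octave 3 → absolute = 3×12 + 4 = 40
Transpose up 7: 40 + 7 = 47
47 = 3×12 + 11 → B in octave 3
Result = B3


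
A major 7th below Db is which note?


Step by step:
A 7th spans 7 letter names, so from D we land on E
A major 7th = 11 semitones below Db
Spell E at that pitch: Ebb
= Ebb


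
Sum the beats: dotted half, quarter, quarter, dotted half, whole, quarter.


Let's work it out.
Beat values:
  dotted half = 3 beats
  quarter = 1 beat
  quarter = 1 beat
  dotted half = 3 beats
  whole = 4 beats
  quarter = 1 beat
Sum = 3 + 1 + 1 + 3 + 4 + 1
= 13 beats


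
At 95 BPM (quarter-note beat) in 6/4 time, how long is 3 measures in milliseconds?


Step by step:
Quarter-note beat duration = 60000 / 95 ms
Beats per measure (6/4) = 6
One measure = 6 × 60000 / 95 = 360000 / 95 ms
3 measures = 3 × 360000 / 95 = 1080000 / 95
= 11368.4 ms


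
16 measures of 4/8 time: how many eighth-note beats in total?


Let's work it out.
Time signature 4/8: the bottom number 8 means the eighth note gets one count
The top number 4 means 4 eighth-note beats per measure
Total = 4 × 16 measures
= 64 eighth-note beats


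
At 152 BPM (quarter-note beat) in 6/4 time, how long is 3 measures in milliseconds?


Reasoning:
Quarter-note beat duration = 60000 / 152 ms
Beats per measure (6/4) = 6
One measure = 6 × 60000 / 152 = 360000 / 152 ms
3 measures = 3 × 360000 / 152 = 1080000 / 152
= 7105.3 ms


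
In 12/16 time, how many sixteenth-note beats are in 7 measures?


Reasoning:
Time signature 12/16: the bottom number 16 means the sixteenth note gets one count
The top number 12 means 12 sixteenth-note beats per measure
Total = 12 × 7 measures
= 84 sixteenth-note beats


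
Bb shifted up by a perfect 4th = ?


Reasoning:
perfect 4th: 4 letter names, 5 semitones
Letter: B + 3 → E
Pitch: Bb + 5 semitones, spelled as an E → Eb
= Eb


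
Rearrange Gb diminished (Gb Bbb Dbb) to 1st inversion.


Root position: Gb Bbb Dbb
1st inversion: move root up an octave
Bass note: Bbb
Notes (bottom to top) = Bbb Dbb Gb


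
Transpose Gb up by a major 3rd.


Let's work it out.
major 3rd: 3 letter names, 4 semitones
Letter: G + 2 → B
Pitch: Gb + 4 semitones, spelled as a B → Bb
= Bb


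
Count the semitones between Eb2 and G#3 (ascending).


Absolute semitone position = octave×12 + chromatic position
Eb2: 2×12 + 3 = 27
G#3: 3×12 + 8 = 44
Difference = 44 - 27 = 17
= 17 semitones


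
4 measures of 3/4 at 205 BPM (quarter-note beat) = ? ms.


Reasoning:
Quarter-note beat duration = 60000 / 205 ms
Beats per measure (3/4) = 3
One measure = 3 × 60000 / 205 = 180000 / 205 ms
4 measures = 4 × 180000 / 205 = 720000 / 205
= 3512.2 ms


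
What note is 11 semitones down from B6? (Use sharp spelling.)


B6: chromatic position 11 in octave 6 → absolute = 6×12 + 11 = 83
Transpose down 11: 83 - 11 = 72
72 = 6×12 + 0 → C in octave 6
Result = C6


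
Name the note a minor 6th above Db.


A 6th spans 6 letter names, so from D we land on B
A minor 6th = 8 semitones above Db
Spell B at that pitch: Bbb
= Bbb


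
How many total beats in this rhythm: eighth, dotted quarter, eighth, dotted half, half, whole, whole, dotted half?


Beat values:
  eighth = 0.5 beats
  dotted quarter = 1.5 beats
  eighth = 0.5 beats
  dotted half = 3 beats
  half = 2 beats
  whole = 4 beats
  whole = 4 beats
  dotted half = 3 beats
Sum = 0.5 + 1.5 + 0.5 + 3 + 2 + 4 + 4 + 3
= 18.5 beats


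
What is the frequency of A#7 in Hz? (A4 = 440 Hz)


Solution.
f = 440 × 2^(n/12) where n = semitones from A4
A#7: 37 semitones from A4
f = 440 × 2^(37/12)
f = 3729.31 Hz


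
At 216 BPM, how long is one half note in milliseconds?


Step by step:
One quarter-note beat = 60000 / BPM = 60000 / 216 ms
Half note = 2 × quarter note
Duration = 2 × 60000 / 216 = 120000 / 216
= 555.6 ms


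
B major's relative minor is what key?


Step by step:
The relative minor shares the major's key signature and starts on its 6th degree
6th degree = a major 6th above the tonic; a major 6th above B is G#
→ relative minor of B major is G# minor
= G# minor


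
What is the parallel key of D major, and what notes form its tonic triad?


Let's work it out.
Parallel keys share the same tonic but differ in mode
D major → parallel is D minor
Tonic triad of D minor = D F A
= D minor; triad = D F A


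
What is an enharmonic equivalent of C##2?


Solution.
Enharmonic notes sound the same pitch but are spelled with different letter names
C## and D name the same pitch class
= D2


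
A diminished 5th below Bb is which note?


A 5th spans 5 letter names, so from B we land on E
A diminished 5th = 6 semitones below Bb
Spell E at that pitch: E
= E


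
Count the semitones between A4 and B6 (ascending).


Step by step:
Absolute semitone position = octave×12 + chromatic position
A4: 4×12 + 9 = 57
B6: 6×12 + 11 = 83
Difference = 83 - 57 = 26
= 26 semitones


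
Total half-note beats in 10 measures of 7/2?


Let's work it out.
Time signature 7/2: the bottom number 2 means the half note gets one count
The top number 7 means 7 half-note beats per measure
Total = 7 × 10 measures
= 70 half-note beats


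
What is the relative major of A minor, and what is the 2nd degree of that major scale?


Reasoning:
The relative major shares the key signature and is a minor 3rd above the minor tonic
A minor 3rd above A is C
→ relative major of A minor is C major
C major scale: C D E F G A B
= C major; 2nd degree = D


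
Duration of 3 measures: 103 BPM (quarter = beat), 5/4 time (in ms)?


Quarter-note beat duration = 60000 / 103 ms
Beats per measure (5/4) = 5
One measure = 5 × 60000 / 103 = 300000 / 103 ms
3 measures = 3 × 300000 / 103 = 900000 / 103
= 8737.9 ms


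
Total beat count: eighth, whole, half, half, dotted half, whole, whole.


Beat values:
  eighth = 0.5 beats
  whole = 4 beats
  half = 2 beats
  half = 2 beats
  dotted half = 3 beats
  whole = 4 beats
  whole = 4 beats
Sum = 0.5 + 4 + 2 + 2 + 3 + 4 + 4
= 19.5 beats


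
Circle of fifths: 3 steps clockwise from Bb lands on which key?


Step by step:
Each clockwise step on the circle of fifths moves up a perfect 5th
From Bb: Bb → F → C → G
= G


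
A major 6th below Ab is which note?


A 6th spans 6 letter names, so from A we land on C
A major 6th = 9 semitones below Ab
Spell C at that pitch: Cb
= Cb


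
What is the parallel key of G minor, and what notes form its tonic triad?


Parallel keys share the same tonic but differ in mode
G minor → parallel is G major
Tonic triad of G major = G B D
= G major; triad = G B D


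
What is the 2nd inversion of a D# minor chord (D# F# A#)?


Working:
Root position: D# F# A#
2nd inversion: move root and 3rd up an octave
Bass note: A#
Notes (bottom to top) = A# D# F#


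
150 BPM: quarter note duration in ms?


Step by step:
One quarter-note beat = 60000 / BPM = 60000 / 150 ms
Duration = 60000 / 150
= 400.0 ms


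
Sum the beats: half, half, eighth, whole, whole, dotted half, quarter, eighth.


Let's work it out.
Beat values:
  half = 2 beats
  half = 2 beats
  eighth = 0.5 beats
  whole = 4 beats
  whole = 4 beats
  dotted half = 3 beats
  quarter = 1 beat
  eighth = 0.5 beats
Sum = 2 + 2 + 0.5 + 4 + 4 + 3 + 1 + 0.5
= 17 beats


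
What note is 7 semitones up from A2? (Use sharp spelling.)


Step by step:
A2: chromatic position 9 in octave 2 → absolute = 2×12 + 9 = 33
Transpose up 7: 33 + 7 = 40
40 = 3×12 + 4 → E in octave 3
Result = E3


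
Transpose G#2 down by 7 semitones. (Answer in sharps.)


G#2: chromatic position 8 in octave 2 → absolute = 2×12 + 8 = 32
Transpose down 7: 32 - 7 = 25
25 = 2×12 + 1 → C# in octave 2
Result = C#2


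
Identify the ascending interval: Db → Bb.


Working:
Letter names: D → B spans 6 letter names → a 6th
Semitones: Db → Bb = 9 half-steps
A 6th of 9 semitones is a major 6th
= major 6th


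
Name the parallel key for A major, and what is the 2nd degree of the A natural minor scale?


Reasoning:
Parallel keys share the same tonic but differ in mode
A major → parallel is A minor
A natural minor scale: A B C D E F G
= A minor; 2nd degree = B


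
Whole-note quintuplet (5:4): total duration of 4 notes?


Quintuplet: 5 notes occupy the space of 4 whole notes
Space = 4 × 4 = 16 beats
Each quintuplet note = 16 / 5 = 16/5 beats
4 notes = 4 × 16/5 = 64/5
= 64/5 beats


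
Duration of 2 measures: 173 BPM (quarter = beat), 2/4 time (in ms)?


Working:
Quarter-note beat duration = 60000 / 173 ms
Beats per measure (2/4) = 2
One measure = 2 × 60000 / 173 = 120000 / 173 ms
2 measures = 2 × 120000 / 173 = 240000 / 173
= 1387.3 ms


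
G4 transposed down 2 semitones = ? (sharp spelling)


Let's work it out.
G4: chromatic position 7 in octave 4 → absolute = 4×12 + 7 = 55
Transpose down 2: 55 - 2 = 53
53 = 4×12 + 5 → F in octave 4
Result = F4


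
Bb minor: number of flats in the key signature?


Step by step:
Flat minor keys: A(0), D(1), G(2), C(3), F(4), Bb(5), Eb(6), Ab(7)
Bb minor has 5 flats
Order of flats: Bb Eb Ab Db Gb Cb Fb → first 5: Bb, Eb, Ab, Db, Gb
= 5 flats


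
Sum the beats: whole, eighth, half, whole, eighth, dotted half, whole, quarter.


Let's work it out.
Beat values:
  whole = 4 beats
  eighth = 0.5 beats
  half = 2 beats
  whole = 4 beats
  eighth = 0.5 beats
  dotted half = 3 beats
  whole = 4 beats
  quarter = 1 beat
Sum = 4 + 0.5 + 2 + 4 + 0.5 + 3 + 4 + 1
= 19 beats


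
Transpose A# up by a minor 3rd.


Let's work it out.
minor 3rd: 3 letter names, 3 semitones
Letter: A + 2 → C
Pitch: A# + 3 semitones, spelled as a C → C#
= C#


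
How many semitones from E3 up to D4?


Reasoning:
Absolute semitone position = octave×12 + chromatic position
E3: 3×12 + 4 = 40
D4: 4×12 + 2 = 50
Difference = 50 - 40 = 10
= 10 semitones


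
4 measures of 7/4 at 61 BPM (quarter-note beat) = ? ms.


Quarter-note beat duration = 60000 / 61 ms
Beats per measure (7/4) = 7
One measure = 7 × 60000 / 61 = 420000 / 61 ms
4 measures = 4 × 420000 / 61 = 1680000 / 61
= 27541.0 ms


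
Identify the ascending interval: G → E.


Reasoning:
Letter names: G → E spans 6 letter names → a 6th
Semitones: G → E = 9 half-steps
A 6th of 9 semitones is a major 6th
= major 6th


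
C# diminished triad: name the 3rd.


Solution.
Diminished triad = root + minor 3rd (3 semitones) + diminished 5th (6 semitones)
A triad on C# stacks thirds, so the chord tones use letter names C-E-G
Root: C#
Minor 3rd above C#: E
Diminished 5th above C#: G
The 3rd = E


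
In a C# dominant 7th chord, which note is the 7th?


Dominant 7th chord = root + major 3rd + perfect 5th + minor 7th
Seventh chords stack in thirds, so the letter names are C-E-G-B
Root: C#
Major 3rd above C#: E#
Perfect 5th above C#: G#
Minor 7th above C#: B
The 7th = B


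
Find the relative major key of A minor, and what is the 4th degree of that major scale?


Solution.
The relative major shares the key signature and is a minor 3rd above the minor tonic
A minor 3rd above A is C
→ relative major of A minor is C major
C major scale: C D E F G A B
= C major; 4th degree = F


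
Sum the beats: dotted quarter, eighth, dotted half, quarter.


Solution.
Beat values:
  dotted quarter = 1.5 beats
  eighth = 0.5 beats
  dotted half = 3 beats
  quarter = 1 beat
Sum = 1.5 + 0.5 + 3 + 1
= 6 beats


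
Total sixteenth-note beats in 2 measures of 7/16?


Time signature 7/16: the bottom number 16 means the sixteenth note gets one count
The top number 7 means 7 sixteenth-note beats per measure
Total = 7 × 2 measures
= 14 sixteenth-note beats


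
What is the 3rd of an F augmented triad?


Step by step:
Augmented triad = root + major 3rd (4 semitones) + augmented 5th (8 semitones)
A triad on F stacks thirds, so the chord tones use letter names F-A-C
Root: F
Major 3rd above F: A
Augmented 5th above F: C#
The 3rd = A


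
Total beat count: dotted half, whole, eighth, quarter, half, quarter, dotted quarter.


Reasoning:
Beat values:
  dotted half = 3 beats
  whole = 4 beats
  eighth = 0.5 beats
  quarter = 1 beat
  half = 2 beats
  quarter = 1 beat
  dotted quarter = 1.5 beats
Sum = 3 + 4 + 0.5 + 1 + 2 + 1 + 1.5
= 13 beats


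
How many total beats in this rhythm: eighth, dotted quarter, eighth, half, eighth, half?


Step by step:
Beat values:
  eighth = 0.5 beats
  dotted quarter = 1.5 beats
  eighth = 0.5 beats
  half = 2 beats
  eighth = 0.5 beats
  half = 2 beats
Sum = 0.5 + 1.5 + 0.5 + 2 + 0.5 + 2
= 7 beats


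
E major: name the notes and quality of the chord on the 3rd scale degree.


Solution.
E major scale: E F# G# A B C# D#
Diatonic triad on degree 3 stacks scale notes 3, 5, 7: G# B D#
G#→B = 3 semitones; G#→D# = 7 semitones → minor triad
= G# B D# (minor)


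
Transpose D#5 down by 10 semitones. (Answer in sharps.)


Reasoning:
D#5: chromatic position 3 in octave 5 → absolute = 5×12 + 3 = 63
Transpose down 10: 63 - 10 = 53
53 = 4×12 + 5 → F in octave 4
Result = F4


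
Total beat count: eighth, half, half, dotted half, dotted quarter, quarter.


Working:
Beat values:
  eighth = 0.5 beats
  half = 2 beats
  half = 2 beats
  dotted half = 3 beats
  dotted quarter = 1.5 beats
  quarter = 1 beat
Sum = 0.5 + 2 + 2 + 3 + 1.5 + 1
= 10 beats


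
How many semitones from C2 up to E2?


Solution.
Absolute semitone position = octave×12 + chromatic position
C2: 2×12 + 0 = 24
E2: 2×12 + 4 = 28
Difference = 28 - 24 = 4
= 4 semitones


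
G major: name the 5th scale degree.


Let's work it out.
Major scale pattern: W-W-H-W-W-W-H (2-2-1-2-2-2-1 semitones)
Starting from G:
  G + 2 semitones → A
  A + 2 semitones → B
  B + 1 semitone → C
  C + 2 semitones → D
  D + 2 semitones → E
  E + 2 semitones → F#
  F# + 1 semitone → G
Scale: G A B C D E F#
Degree 5 = D


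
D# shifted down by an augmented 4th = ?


Working:
augmented 4th: 4 letter names, 6 semitones
Letter: D - 3 → A
Pitch: D# - 6 semitones, spelled as an A → A
= A


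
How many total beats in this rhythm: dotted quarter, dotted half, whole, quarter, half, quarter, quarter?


Beat values:
  dotted quarter = 1.5 beats
  dotted half = 3 beats
  whole = 4 beats
  quarter = 1 beat
  half = 2 beats
  quarter = 1 beat
  quarter = 1 beat
Sum = 1.5 + 3 + 4 + 1 + 2 + 1 + 1
= 13.5 beats


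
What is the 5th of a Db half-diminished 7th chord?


Step by step:
Half-diminished 7th chord = root + minor 3rd + diminished 5th + minor 7th
Seventh chords stack in thirds, so the letter names are D-F-A-C
Root: Db
Minor 3rd above Db: Fb
Diminished 5th above Db: Abb
Minor 7th above Db: Cb
The 5th = Abb


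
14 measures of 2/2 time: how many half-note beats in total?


Working:
Time signature 2/2: the bottom number 2 means the half note gets one count
The top number 2 means 2 half-note beats per measure
Total = 2 × 14 measures
= 28 half-note beats
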